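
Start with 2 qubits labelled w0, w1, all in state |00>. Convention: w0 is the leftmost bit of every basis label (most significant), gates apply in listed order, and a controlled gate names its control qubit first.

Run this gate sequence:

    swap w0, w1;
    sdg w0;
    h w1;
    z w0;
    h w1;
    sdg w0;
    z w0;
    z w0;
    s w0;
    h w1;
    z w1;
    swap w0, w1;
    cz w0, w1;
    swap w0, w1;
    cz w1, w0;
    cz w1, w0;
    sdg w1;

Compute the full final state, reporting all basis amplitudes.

The final amplitudes are sqrt(2)/2 on |00>, sqrt(2)*I/2 on |01>, 0 on |10>, 0 on |11>. Key observation: gates 5-10 undo each other exactly, leaving only the rest of the circuit to track.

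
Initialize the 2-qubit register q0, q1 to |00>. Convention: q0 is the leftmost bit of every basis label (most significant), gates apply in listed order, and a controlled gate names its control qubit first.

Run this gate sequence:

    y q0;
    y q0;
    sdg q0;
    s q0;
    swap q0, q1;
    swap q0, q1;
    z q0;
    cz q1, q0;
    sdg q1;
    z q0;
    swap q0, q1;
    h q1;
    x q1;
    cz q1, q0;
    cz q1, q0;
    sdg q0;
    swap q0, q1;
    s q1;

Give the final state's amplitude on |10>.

The amplitude on |10> is sqrt(2)/2.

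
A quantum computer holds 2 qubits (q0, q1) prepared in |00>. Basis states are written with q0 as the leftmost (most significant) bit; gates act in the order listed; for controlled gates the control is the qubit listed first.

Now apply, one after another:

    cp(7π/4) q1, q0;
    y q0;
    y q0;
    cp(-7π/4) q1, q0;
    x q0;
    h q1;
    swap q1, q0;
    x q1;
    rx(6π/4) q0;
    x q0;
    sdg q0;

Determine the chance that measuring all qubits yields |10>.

Outcome |10> occurs with probability 1/2. Key observation: the block from step 1 through step 4 cancels to the identity and can be dropped.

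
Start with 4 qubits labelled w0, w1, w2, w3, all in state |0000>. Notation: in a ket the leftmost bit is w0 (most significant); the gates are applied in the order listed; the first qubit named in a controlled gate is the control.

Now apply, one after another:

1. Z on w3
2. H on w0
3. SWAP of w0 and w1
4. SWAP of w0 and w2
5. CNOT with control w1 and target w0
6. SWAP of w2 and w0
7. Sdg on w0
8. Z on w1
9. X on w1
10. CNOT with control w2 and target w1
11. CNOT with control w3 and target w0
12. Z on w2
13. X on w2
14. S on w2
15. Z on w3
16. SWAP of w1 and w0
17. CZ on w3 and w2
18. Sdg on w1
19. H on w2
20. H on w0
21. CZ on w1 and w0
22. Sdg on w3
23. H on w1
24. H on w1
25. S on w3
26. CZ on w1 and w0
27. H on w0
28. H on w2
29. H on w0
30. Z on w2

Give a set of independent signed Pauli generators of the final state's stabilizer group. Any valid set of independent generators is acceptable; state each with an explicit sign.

One valid set of independent stabilizer generators is -XIII, -IIYI, +IZII, +IIIZ (any independent generating set of the same group is equally correct). Key observation: gates 20-27 undo each other exactly, leaving only the rest of the circuit to track.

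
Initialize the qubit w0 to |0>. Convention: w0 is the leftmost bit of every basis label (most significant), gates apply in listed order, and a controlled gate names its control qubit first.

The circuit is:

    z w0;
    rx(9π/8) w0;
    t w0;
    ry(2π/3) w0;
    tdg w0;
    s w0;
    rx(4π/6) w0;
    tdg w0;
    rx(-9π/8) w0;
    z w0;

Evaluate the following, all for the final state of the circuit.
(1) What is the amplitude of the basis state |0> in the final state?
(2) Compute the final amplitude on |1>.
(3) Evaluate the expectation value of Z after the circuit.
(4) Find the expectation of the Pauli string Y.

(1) The amplitude on |0> is cos(7*pi/16)**2/4 - sqrt(3)*I*exp(I*pi/4)*sin(7*pi/16)*cos(7*pi/16)/4 + 3*exp(-I*pi/4)*cos(7*pi/16)**2/4 - sqrt(3)*exp(-I*pi/4)*sin(7*pi/16)*cos(7*pi/16)/4 + I*exp(-I*pi/4)*sin(7*pi/16)**2/4 + 3*I*sin(7*pi/16)**2/4.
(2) The amplitude on |1> is -sqrt(3)*sin(7*pi/16)**2/4 - sqrt(3)*cos(7*pi/16)**2/4 + 3*sin(7*pi/16)*cos(7*pi/16)/4 + exp(-I*pi/4)*sin(7*pi/16)*cos(7*pi/16)/4 + sqrt(3)*I*exp(-I*pi/4)*cos(7*pi/16)**2/4 + I*sin(7*pi/16)*cos(7*pi/16)/4 + 3*I*exp(-I*pi/4)*sin(7*pi/16)*cos(7*pi/16)/4 + sqrt(3)*exp(I*pi/4)*sin(7*pi/16)**2/4.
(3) The observable Z averages to 5/32 + 5*sqrt(2)/16.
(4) The expectation value of Y is -5*sin(7*pi/16)**3*cos(7*pi/16)/4 + 3*sqrt(3)*cos(7*pi/16)**4/8 + 5*sin(7*pi/16)*cos(7*pi/16)**3/4 + 3*sqrt(3)*sin(7*pi/16)**2*cos(7*pi/16)**2/4 + 3*sqrt(3)*sin(7*pi/16)**4/8 - sqrt(3)*exp(I*pi/4)*sin(7*pi/16)**4/8 - 9*exp(I*pi/4)*sin(7*pi/16)**3*cos(7*pi/16)/16 - 5*I*exp(-I*pi/4)*sin(7*pi/16)**3*cos(7*pi/16)/16 - 7*sqrt(3)*I*exp(-I*pi/4)*sin(7*pi/16)**2*cos(7*pi/16)**2/16 + 3*sqrt(3)*exp(-I*pi/4)*sin(7*pi/16)**2*cos(7*pi/16)**2/16 - 11*I*exp(I*pi/4)*sin(7*pi/16)*cos(7*pi/16)**3/16 + 3*exp(-I*pi/4)*sin(7*pi/16)*cos(7*pi/16)**3/16 - 3*sqrt(3)*I*exp(-I*pi/4)*cos(7*pi/16)**4/16 + sqrt(3)*exp(-I*pi/4)*cos(7*pi/16)**4/16 + sqrt(3)*exp(I*pi/4)*cos(7*pi/16)**4/16 + 3*sqrt(3)*I*exp(I*pi/4)*cos(7*pi/16)**4/16 + 3*exp(I*pi/4)*sin(7*pi/16)*cos(7*pi/16)**3/16 + 11*I*exp(-I*pi/4)*sin(7*pi/16)*cos(7*pi/16)**3/16 + 3*sqrt(3)*exp(I*pi/4)*sin(7*pi/16)**2*cos(7*pi/16)**2/16 + 7*sqrt(3)*I*exp(I*pi/4)*sin(7*pi/16)**2*cos(7*pi/16)**2/16 + 5*I*exp(I*pi/4)*sin(7*pi/16)**3*cos(7*pi/16)/16 - 9*exp(-I*pi/4)*sin(7*pi/16)**3*cos(7*pi/16)/16 - sqrt(3)*exp(-I*pi/4)*sin(7*pi/16)**4/8.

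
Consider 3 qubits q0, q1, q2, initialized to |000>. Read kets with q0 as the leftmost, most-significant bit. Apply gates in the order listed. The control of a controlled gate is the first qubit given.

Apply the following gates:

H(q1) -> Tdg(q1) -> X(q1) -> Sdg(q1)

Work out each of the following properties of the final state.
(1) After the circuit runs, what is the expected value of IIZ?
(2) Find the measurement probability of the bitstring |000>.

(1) The expectation value of IIZ is 1.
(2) The probability of measuring |000> is 1/2.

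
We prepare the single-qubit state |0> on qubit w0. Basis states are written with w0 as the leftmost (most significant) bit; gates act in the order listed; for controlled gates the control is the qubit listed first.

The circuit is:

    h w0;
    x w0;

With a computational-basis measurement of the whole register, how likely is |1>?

A full measurement returns |1> with probability 1/2.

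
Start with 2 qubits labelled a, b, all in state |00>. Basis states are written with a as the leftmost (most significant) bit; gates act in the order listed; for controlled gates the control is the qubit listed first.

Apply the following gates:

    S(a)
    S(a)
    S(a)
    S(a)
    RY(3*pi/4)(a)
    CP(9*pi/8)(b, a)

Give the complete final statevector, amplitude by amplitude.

The resulting statevector has amplitude sqrt(2 - sqrt(2))/2 on |00>, 0 on |01>, sqrt(sqrt(2) + 2)/2 on |10>, 0 on |11>. Key observation: gates 1-4 undo each other exactly, leaving only the rest of the circuit to track.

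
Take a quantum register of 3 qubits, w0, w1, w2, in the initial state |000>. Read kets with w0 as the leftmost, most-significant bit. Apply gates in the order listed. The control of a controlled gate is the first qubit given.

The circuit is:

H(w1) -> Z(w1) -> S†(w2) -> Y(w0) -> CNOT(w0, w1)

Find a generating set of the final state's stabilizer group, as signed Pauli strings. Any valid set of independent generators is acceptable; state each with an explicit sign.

One valid set of independent stabilizer generators is -IXI, -ZII, +IIZ (any independent generating set of the same group is equally correct).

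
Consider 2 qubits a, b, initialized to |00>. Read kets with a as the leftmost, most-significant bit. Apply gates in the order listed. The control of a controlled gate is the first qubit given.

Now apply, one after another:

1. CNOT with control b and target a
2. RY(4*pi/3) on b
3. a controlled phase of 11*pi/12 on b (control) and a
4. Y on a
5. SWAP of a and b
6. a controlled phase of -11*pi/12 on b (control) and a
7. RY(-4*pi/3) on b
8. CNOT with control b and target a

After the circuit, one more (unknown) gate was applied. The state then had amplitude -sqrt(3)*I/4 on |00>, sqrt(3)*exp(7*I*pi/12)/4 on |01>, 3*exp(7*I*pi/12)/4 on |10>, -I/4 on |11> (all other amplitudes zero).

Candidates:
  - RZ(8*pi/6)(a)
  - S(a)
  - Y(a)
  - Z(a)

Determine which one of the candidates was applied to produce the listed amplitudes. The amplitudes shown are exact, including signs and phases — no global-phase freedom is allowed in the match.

It was Z(a) that produced the state shown.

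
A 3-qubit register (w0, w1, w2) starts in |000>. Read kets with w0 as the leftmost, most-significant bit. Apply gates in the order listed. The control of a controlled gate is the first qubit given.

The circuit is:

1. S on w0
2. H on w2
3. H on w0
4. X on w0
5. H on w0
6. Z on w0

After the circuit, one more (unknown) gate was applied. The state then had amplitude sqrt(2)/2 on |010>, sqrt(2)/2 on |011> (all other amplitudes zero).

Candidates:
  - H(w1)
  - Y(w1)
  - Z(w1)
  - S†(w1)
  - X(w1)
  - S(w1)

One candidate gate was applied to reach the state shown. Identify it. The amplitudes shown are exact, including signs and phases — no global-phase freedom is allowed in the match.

It was X(w1) that produced the state shown. Key observation: steps 3-6 multiply out to the identity, so the circuit reduces to the remaining gates.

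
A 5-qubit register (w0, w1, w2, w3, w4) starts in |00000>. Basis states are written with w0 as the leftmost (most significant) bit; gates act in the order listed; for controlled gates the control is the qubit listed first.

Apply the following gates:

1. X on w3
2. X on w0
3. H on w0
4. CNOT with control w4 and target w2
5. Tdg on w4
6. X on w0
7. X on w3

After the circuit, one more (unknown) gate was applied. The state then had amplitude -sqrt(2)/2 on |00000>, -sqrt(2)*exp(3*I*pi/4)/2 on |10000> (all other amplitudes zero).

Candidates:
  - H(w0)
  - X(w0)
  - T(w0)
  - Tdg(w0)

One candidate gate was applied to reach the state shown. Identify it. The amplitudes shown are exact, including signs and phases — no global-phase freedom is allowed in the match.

The applied gate was Tdg(w0).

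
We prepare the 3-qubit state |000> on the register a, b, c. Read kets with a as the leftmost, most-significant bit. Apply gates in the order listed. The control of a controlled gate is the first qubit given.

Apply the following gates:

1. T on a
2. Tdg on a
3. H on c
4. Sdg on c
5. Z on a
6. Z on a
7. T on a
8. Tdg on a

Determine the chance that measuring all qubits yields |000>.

The probability of measuring |000> is 1/2.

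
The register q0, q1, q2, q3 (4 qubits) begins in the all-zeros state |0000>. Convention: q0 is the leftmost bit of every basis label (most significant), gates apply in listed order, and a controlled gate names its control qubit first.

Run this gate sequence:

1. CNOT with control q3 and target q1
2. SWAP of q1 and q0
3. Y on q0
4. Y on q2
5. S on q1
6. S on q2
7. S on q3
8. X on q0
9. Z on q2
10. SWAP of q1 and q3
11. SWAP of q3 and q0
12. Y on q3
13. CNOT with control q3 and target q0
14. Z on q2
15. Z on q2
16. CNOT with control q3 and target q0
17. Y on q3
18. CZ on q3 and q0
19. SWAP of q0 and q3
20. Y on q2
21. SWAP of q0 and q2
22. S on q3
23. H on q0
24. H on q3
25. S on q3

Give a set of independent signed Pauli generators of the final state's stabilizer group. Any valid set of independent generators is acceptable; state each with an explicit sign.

The stabilizer group can be generated by +XIII, +IIIY, +IZII, +IIZI, among other valid generating sets. Key observation: gates 12-17 undo each other exactly, leaving only the rest of the circuit to track.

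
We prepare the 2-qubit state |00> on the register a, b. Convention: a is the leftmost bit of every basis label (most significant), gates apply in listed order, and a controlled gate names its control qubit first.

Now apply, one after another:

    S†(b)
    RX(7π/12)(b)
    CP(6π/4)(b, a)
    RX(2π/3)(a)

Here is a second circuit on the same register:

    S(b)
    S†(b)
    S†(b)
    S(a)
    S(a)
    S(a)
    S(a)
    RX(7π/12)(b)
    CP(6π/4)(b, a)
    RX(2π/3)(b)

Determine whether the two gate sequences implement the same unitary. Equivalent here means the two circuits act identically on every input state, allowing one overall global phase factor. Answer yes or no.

No, they are not equivalent — no single phase factor reconciles the two unitaries.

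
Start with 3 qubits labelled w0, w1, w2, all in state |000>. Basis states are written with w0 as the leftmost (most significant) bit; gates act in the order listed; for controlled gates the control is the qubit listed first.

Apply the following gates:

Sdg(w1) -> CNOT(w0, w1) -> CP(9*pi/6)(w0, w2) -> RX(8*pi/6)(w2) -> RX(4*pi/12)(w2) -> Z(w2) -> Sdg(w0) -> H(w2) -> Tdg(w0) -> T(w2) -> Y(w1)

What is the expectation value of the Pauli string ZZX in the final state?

The expectation value of ZZX is -sqrt(2)/4 + sqrt(6)/4.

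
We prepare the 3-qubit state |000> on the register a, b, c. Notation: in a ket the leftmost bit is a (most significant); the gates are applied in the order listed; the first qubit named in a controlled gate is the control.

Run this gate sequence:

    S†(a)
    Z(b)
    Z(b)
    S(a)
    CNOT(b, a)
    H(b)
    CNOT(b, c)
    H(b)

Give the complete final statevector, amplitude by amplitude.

After the circuit, the state carries amplitude 1/2 on |000>, 1/2 on |001>, 1/2 on |010>, -1/2 on |011>, 0 on |100>, 0 on |101>, 0 on |110>, 0 on |111>.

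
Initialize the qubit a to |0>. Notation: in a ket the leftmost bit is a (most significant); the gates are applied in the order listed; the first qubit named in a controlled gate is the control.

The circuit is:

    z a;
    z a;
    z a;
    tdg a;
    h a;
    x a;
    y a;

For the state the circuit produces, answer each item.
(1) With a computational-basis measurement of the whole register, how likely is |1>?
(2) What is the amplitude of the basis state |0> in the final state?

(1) Outcome |1> occurs with probability 1/2.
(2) The amplitude on |0> is -sqrt(2)*I/2.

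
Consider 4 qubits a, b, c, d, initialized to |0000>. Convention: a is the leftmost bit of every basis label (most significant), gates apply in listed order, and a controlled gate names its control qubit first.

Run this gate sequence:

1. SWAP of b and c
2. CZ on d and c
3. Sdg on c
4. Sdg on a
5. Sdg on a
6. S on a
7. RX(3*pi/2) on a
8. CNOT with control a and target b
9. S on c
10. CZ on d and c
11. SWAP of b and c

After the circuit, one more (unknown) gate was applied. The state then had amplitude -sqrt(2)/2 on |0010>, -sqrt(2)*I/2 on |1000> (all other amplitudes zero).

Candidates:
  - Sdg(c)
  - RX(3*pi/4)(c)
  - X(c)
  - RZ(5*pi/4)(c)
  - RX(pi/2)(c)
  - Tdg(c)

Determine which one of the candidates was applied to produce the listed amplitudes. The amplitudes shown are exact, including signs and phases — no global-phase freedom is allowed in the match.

It was X(c) that produced the state shown.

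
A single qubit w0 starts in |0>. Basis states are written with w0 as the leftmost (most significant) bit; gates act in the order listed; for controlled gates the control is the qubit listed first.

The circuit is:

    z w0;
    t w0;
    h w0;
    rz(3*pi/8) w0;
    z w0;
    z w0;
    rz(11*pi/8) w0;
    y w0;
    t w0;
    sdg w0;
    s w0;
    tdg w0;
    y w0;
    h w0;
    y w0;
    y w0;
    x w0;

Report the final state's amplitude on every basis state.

After the circuit, the state carries amplitude (-1 - exp(3*I*pi/4))*exp(I*pi/8)/2 on |0>, (-1 + exp(3*I*pi/4))*exp(I*pi/8)/2 on |1>. Key observation: steps 8-13 multiply out to the identity, so the circuit reduces to the remaining gates.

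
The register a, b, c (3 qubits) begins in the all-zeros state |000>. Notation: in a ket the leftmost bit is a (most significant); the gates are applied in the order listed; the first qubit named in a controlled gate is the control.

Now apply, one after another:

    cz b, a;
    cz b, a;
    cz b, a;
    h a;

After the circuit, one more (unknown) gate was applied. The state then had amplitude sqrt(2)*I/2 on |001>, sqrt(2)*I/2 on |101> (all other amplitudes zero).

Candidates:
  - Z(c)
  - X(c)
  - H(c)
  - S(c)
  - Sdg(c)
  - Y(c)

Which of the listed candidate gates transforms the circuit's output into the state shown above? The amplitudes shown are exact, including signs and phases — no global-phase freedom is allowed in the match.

The applied gate was Y(c). Key observation: steps 2-3 multiply out to the identity, so the circuit reduces to the remaining gates.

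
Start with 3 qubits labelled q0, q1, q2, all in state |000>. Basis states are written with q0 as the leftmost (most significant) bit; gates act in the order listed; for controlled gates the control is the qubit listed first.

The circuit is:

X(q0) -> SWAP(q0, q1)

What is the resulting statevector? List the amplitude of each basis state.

After the circuit, the state carries amplitude 1 on |010>, and 0 on every other basis state.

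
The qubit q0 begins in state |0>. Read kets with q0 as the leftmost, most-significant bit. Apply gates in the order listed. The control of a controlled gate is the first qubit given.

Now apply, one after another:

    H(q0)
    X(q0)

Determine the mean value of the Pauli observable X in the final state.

The expectation value of X is 1.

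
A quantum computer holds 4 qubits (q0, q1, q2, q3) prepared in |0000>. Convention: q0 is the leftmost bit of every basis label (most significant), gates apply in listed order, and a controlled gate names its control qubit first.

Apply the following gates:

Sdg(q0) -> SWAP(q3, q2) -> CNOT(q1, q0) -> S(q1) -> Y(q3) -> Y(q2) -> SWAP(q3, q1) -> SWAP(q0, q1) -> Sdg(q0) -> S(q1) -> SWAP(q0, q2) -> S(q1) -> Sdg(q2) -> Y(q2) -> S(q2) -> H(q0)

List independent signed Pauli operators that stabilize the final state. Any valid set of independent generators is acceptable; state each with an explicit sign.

One valid set of independent stabilizer generators is -XIII, +IZII, +IIZI, +IIIZ (any independent generating set of the same group is equally correct).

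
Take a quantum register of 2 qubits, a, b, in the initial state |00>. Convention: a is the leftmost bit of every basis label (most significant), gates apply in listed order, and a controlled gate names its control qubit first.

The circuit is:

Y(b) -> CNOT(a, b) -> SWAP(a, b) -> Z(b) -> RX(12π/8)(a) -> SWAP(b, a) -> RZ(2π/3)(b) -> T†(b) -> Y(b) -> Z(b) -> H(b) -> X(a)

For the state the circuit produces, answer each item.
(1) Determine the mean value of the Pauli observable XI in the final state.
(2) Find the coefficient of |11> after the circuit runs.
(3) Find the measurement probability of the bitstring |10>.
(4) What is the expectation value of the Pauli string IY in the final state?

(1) The expectation value of XI is 0.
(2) The amplitude on |11> is -exp(I*pi/12)/2 + exp(I*pi/6)/2.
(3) Outcome |10> occurs with probability sqrt(2)/8 + sqrt(6)/8 + 1/2.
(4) The observable IY averages to -sqrt(6)/4 + sqrt(2)/4.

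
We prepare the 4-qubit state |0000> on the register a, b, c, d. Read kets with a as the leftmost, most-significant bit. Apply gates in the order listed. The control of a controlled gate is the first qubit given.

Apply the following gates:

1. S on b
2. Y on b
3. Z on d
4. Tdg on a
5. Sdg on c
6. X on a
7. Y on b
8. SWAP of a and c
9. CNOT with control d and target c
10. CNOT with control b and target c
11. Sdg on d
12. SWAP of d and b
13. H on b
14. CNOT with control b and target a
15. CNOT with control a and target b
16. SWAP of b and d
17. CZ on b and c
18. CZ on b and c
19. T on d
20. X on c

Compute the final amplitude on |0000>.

The final state's coefficient on |0000> equals sqrt(2)/2. Key observation: gates 17-18 undo each other exactly, leaving only the rest of the circuit to track.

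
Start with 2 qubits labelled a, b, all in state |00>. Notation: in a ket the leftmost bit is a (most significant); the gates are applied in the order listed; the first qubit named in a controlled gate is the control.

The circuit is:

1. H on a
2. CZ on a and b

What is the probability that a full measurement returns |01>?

The probability of measuring |01> is 0.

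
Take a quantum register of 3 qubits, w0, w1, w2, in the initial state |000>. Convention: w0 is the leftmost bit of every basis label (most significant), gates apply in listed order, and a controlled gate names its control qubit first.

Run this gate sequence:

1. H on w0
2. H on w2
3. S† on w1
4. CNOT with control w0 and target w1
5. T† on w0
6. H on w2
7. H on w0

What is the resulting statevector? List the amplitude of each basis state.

After the circuit, the state carries amplitude 1/2 on |000>, 0 on |001>, -exp(3*I*pi/4)/2 on |010>, 0 on |011>, 1/2 on |100>, 0 on |101>, exp(3*I*pi/4)/2 on |110>, 0 on |111>.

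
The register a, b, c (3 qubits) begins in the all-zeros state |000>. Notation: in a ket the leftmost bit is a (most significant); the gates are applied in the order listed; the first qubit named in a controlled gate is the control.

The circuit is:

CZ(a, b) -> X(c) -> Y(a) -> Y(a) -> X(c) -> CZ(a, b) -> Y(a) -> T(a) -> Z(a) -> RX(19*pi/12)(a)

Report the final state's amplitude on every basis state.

The resulting statevector has amplitude (-sqrt(3*sqrt(2) + 6)/4 + sqrt(2 - sqrt(2))/4)*exp(I*pi/4) on |000>, (sqrt(6 - 3*sqrt(2))/4 + sqrt(sqrt(2) + 2)/4)*exp(3*I*pi/4) on |100>, and 0 on every other basis state. Key observation: the block from step 1 through step 6 cancels to the identity and can be dropped.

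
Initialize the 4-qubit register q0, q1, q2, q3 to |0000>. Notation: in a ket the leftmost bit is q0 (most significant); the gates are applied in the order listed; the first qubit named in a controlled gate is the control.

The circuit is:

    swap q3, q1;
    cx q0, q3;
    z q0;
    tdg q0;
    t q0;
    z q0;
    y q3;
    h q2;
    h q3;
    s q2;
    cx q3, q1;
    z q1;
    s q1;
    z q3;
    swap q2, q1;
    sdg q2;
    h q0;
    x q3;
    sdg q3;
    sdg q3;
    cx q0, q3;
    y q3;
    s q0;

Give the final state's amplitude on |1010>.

|1010> carries amplitude -sqrt(2)*I/4 in the final state. Key observation: the block from step 3 through step 6 cancels to the identity and can be dropped.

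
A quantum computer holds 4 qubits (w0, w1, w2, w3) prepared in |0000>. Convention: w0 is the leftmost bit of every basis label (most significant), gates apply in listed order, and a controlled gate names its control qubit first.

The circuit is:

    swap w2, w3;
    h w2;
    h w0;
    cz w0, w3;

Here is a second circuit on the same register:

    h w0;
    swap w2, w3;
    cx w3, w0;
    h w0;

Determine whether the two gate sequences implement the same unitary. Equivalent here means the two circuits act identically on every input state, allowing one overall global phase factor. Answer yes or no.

No: there is an input state on which the two circuits produce genuinely different outputs (not merely differing by a phase).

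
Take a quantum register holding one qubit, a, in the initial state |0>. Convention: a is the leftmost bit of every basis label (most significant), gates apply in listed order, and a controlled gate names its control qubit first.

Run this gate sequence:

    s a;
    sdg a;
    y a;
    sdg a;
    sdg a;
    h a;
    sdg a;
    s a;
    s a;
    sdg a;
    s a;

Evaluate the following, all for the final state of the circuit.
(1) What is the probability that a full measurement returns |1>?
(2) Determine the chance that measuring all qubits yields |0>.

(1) A full measurement returns |1> with probability 1/2. Key observation: gates 9-10 undo each other exactly, leaving only the rest of the circuit to track.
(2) A full measurement returns |0> with probability 1/2.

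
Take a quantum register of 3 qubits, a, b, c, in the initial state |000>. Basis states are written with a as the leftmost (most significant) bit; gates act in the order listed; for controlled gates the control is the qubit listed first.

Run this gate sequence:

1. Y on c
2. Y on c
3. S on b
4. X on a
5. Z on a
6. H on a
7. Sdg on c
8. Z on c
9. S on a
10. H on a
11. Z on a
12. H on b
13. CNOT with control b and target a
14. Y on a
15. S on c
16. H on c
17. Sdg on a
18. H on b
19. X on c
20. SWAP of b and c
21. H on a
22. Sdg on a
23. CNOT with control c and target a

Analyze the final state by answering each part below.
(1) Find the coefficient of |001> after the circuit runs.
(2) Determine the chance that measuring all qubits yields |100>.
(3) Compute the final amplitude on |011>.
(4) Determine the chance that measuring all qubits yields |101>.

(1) The final state's coefficient on |001> equals -1/4 - I/4.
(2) A full measurement returns |100> with probability 1/8.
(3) The final state's coefficient on |011> equals -1/4 - I/4.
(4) Outcome |101> occurs with probability 1/8.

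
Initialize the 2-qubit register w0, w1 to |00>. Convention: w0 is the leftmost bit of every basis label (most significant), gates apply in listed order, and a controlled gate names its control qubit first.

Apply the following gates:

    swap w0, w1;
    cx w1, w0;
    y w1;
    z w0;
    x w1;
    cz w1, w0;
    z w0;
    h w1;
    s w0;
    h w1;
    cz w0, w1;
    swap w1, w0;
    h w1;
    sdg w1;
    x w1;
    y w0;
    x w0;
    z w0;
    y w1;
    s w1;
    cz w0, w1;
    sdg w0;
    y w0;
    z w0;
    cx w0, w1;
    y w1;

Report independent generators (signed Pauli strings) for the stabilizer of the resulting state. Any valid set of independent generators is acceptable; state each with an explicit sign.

The stabilizer group can be generated by +IX, -ZI, among other valid generating sets.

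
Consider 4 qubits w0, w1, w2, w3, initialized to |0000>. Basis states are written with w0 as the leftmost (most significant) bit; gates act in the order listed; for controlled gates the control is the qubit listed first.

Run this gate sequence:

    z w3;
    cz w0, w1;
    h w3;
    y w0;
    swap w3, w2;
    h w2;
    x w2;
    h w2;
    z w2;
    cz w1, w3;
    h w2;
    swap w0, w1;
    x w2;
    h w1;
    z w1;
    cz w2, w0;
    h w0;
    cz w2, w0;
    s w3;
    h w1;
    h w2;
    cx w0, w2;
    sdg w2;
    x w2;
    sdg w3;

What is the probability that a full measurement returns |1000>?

Outcome |1000> occurs with probability 1/4. Key observation: the block from step 6 through step 9 cancels to the identity and can be dropped.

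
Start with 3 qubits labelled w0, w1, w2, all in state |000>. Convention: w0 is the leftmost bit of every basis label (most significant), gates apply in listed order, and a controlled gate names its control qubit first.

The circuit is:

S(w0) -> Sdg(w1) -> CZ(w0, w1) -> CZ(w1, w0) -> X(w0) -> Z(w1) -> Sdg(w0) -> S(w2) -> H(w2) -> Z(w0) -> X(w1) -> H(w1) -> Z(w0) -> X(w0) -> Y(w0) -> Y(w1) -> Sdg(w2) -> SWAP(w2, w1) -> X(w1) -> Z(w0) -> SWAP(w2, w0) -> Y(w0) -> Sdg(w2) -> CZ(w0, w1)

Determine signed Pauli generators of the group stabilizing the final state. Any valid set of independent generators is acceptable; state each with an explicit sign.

One valid set of independent stabilizer generators is -XZI, +ZYI, -IIZ (any independent generating set of the same group is equally correct).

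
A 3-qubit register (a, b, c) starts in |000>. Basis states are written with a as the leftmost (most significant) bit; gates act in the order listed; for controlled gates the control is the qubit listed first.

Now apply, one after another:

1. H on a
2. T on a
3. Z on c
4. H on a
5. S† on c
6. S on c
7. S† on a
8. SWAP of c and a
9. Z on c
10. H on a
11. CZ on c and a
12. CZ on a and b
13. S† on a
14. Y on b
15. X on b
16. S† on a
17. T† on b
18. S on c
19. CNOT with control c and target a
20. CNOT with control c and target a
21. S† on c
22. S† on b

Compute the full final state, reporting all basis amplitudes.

The final amplitudes are sqrt(2)*(exp(3*I*pi/4) + I)/4 on |000>, sqrt(2)*(-1 + exp(I*pi/4))/4 on |001>, 0 on |010>, 0 on |011>, sqrt(2)*(-I - exp(3*I*pi/4))/4 on |100>, sqrt(2)*(-1 + exp(I*pi/4))/4 on |101>, 0 on |110>, 0 on |111>.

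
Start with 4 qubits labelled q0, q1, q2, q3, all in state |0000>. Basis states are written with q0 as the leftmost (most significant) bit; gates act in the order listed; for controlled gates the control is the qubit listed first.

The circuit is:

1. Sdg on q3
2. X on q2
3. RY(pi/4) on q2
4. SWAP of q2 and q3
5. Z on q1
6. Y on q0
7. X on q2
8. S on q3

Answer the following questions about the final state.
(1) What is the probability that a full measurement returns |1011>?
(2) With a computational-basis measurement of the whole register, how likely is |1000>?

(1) Outcome |1011> occurs with probability sqrt(2)/4 + 1/2.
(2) The probability of measuring |1000> is 0.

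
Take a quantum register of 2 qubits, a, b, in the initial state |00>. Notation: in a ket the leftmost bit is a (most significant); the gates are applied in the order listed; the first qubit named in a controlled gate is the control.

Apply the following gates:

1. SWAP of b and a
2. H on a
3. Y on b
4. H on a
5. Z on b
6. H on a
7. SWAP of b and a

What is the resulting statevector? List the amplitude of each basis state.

The resulting statevector has amplitude 0 on |00>, 0 on |01>, -sqrt(2)*I/2 on |10>, -sqrt(2)*I/2 on |11>.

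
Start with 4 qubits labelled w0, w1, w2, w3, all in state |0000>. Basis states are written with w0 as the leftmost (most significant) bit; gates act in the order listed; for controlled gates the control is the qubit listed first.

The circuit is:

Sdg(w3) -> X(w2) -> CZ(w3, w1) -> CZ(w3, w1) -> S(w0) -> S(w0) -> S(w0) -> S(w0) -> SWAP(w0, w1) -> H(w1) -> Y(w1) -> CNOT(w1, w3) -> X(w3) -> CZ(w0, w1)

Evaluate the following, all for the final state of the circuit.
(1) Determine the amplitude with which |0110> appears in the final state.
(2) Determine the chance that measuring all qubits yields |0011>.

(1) The amplitude on |0110> is sqrt(2)*I/2. Key observation: the block from step 5 through step 8 cancels to the identity and can be dropped.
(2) The probability of measuring |0011> is 1/2.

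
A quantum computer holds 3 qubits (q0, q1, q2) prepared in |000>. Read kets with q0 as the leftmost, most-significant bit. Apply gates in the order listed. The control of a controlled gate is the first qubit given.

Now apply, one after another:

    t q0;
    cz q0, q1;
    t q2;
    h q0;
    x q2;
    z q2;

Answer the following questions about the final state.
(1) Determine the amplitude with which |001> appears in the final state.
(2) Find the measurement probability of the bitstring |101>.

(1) The final state's coefficient on |001> equals -sqrt(2)/2.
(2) The probability of measuring |101> is 1/2.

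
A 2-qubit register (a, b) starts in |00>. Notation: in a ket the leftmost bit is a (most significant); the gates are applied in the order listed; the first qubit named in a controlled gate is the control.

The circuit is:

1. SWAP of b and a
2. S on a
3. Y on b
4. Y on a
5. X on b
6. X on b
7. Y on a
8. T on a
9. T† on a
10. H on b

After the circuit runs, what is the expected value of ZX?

The observable ZX averages to -1. Key observation: gates 4-7 undo each other exactly, leaving only the rest of the circuit to track.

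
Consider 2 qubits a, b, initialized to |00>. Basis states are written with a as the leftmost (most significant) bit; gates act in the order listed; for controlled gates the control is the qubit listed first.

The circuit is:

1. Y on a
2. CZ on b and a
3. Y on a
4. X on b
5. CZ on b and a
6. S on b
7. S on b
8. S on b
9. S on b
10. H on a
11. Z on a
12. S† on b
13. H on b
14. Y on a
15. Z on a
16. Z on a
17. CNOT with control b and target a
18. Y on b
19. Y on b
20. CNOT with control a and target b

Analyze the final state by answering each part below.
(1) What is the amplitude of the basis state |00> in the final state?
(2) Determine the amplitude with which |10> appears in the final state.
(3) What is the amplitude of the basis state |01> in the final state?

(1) The amplitude on |00> is 1/2. Key observation: the block from step 6 through step 9 cancels to the identity and can be dropped.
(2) The final state's coefficient on |10> equals -1/2.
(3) The final state's coefficient on |01> equals -1/2.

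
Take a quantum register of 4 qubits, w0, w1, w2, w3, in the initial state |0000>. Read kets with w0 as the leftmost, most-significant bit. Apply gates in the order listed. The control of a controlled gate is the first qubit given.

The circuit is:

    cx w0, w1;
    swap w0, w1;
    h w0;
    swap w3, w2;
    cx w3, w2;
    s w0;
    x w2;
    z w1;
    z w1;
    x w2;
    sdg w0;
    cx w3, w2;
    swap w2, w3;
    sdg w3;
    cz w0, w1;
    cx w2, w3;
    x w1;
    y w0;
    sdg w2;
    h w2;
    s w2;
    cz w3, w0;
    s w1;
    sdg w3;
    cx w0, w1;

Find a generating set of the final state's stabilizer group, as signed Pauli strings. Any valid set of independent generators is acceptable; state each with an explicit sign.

The final state is stabilized by the group generated by -XXII, +IIYI, -ZZII, +IIIZ; other independent generating sets are equally valid. Key observation: gates 5-12 undo each other exactly, leaving only the rest of the circuit to track.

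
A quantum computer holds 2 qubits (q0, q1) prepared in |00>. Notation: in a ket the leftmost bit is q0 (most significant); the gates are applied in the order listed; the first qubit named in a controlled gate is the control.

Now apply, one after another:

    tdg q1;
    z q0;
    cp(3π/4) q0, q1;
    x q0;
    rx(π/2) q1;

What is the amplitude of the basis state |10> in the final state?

The amplitude on |10> is sqrt(2)/2.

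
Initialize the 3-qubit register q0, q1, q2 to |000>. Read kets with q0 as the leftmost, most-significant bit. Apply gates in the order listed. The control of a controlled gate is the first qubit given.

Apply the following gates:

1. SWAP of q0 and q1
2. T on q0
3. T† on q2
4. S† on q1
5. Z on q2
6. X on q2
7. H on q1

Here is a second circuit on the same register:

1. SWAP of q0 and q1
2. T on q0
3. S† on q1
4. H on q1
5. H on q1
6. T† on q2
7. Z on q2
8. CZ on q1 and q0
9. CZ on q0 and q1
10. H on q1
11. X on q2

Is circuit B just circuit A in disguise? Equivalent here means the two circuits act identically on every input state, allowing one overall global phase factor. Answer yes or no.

Yes — the two circuits implement the same unitary up to a global phase.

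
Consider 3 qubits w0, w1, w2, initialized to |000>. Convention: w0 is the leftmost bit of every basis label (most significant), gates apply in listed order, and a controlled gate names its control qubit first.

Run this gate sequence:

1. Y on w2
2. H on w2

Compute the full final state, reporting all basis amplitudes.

The final amplitudes are sqrt(2)*I/2 on |000>, -sqrt(2)*I/2 on |001>, and 0 on every other basis state.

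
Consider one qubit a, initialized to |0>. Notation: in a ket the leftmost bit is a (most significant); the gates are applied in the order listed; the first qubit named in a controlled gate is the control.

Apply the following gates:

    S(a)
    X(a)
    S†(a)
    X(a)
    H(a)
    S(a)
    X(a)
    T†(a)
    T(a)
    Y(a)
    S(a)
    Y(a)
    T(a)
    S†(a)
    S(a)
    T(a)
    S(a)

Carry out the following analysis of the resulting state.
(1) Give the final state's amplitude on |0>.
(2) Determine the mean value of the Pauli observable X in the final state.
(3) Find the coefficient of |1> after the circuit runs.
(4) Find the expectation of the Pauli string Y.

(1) |0> carries amplitude sqrt(2)*I/2 in the final state.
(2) The expectation value of X is 1.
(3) The amplitude on |1> is sqrt(2)*I/2.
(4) The expectation value of Y is 0.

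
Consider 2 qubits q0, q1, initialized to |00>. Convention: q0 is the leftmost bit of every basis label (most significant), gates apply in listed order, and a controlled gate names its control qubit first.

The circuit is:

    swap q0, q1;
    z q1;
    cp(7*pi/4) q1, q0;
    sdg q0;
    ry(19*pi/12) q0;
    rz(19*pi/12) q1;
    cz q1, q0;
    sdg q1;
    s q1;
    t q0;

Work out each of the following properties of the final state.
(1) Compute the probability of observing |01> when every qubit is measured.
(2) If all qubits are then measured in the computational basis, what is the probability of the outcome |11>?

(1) The probability of measuring |01> is 0.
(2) Outcome |11> occurs with probability 0.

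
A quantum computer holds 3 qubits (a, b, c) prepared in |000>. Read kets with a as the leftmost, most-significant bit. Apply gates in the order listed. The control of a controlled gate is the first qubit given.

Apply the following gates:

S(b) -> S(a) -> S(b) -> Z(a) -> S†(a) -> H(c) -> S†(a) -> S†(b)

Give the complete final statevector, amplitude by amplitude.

After the circuit, the state carries amplitude sqrt(2)/2 on |000>, sqrt(2)/2 on |001>, and 0 on every other basis state.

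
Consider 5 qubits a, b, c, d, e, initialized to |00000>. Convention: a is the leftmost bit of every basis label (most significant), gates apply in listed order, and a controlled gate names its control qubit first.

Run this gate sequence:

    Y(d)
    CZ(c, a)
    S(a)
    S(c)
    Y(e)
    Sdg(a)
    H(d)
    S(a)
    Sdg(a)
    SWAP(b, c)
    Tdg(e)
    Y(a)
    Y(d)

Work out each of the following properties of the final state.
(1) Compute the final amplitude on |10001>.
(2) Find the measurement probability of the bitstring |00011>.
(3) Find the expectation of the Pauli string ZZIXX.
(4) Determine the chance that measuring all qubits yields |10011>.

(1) The final state's coefficient on |10001> equals -sqrt(2)*exp(3*I*pi/4)/2. Key observation: gates 8-9 undo each other exactly, leaving only the rest of the circuit to track.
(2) A full measurement returns |00011> with probability 0.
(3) In the final state, ZZIXX has expectation 0.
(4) The probability of measuring |10011> is 1/2.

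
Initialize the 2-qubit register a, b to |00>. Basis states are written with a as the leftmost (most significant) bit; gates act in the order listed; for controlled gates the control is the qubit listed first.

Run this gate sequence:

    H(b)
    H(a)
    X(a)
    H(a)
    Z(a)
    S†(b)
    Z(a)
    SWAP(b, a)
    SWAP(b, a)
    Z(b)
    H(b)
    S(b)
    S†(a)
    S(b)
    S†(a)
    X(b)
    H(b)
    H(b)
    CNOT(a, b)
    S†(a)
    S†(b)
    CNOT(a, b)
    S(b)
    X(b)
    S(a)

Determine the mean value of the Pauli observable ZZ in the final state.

The expectation value of ZZ is 0. Key observation: the block from step 2 through step 5 cancels to the identity and can be dropped.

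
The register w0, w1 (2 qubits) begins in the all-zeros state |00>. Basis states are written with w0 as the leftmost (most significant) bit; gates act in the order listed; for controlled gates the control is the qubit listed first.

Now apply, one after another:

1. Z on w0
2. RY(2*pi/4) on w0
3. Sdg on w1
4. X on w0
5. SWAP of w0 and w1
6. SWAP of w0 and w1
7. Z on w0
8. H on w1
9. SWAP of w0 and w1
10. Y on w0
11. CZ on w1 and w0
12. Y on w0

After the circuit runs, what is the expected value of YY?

The observable YY averages to 1.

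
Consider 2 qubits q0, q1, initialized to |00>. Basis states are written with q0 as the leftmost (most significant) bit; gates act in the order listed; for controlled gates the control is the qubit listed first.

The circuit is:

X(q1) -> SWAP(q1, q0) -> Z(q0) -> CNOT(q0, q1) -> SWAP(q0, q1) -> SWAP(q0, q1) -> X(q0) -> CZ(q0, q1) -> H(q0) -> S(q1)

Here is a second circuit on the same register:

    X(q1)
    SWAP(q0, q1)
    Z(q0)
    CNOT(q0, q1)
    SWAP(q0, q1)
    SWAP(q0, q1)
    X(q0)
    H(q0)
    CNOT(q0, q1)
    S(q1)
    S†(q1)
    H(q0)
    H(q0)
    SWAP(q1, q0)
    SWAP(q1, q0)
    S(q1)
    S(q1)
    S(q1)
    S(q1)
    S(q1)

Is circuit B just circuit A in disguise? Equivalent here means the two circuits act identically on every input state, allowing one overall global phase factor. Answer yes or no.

No: there is an input state on which the two circuits produce genuinely different outputs (not merely differing by a phase).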